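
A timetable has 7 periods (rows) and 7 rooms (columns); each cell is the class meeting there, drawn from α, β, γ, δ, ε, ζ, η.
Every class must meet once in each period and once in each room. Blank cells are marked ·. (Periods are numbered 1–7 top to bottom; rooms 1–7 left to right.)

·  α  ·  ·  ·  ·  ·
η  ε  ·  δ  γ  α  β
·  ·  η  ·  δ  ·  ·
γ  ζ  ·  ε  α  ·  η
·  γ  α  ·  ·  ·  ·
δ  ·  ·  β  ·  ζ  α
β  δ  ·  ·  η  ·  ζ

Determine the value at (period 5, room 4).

η

Period 2, room 3: period 2 has {α, β, γ, δ, ε, η} and room 3 has {α, η}, leaving only ζ.
Period 3, room 2: period 3 has {δ, η} and room 2 has {α, γ, δ, ε, ζ}, leaving only β.
Period 6, room 2: period 6 has {α, β, δ, ζ} and room 2 has {α, β, γ, δ, ε, ζ}, leaving only η.
Period 6, room 5: period 6 has {α, β, δ, ζ, η} and room 5 has {α, γ, δ, η}, leaving only ε.
Period 6, room 3: period 6 has {α, β, δ, ε, ζ, η} and room 3 has {α, ζ, η}, leaving only γ.
Period 7, room 3: period 7 has {β, δ, ζ, η} and room 3 has {α, γ, ζ, η}, leaving only ε.
Period 7, room 6: period 7 has {β, δ, ε, ζ, η} and room 6 has {α, ζ}, leaving only γ.
Period 3, room 6: period 3 has {β, δ, η} and room 6 has {α, γ, ζ}, leaving only ε.
Period 3, room 7: period 3 has {β, δ, ε, η} and room 7 has {α, β, ζ, η}, leaving only γ.
Period 7, room 4: period 7 has {β, γ, δ, ε, ζ, η} and room 4 has {β, δ, ε}, leaving only α.
Period 3, room 4: period 3 has {β, γ, δ, ε, η} and room 4 has {α, β, δ, ε}, leaving only ζ.
Period 5 already has {α, γ} and room 4 already has {α, β, δ, ε, ζ}, so period 5, room 4 must be η.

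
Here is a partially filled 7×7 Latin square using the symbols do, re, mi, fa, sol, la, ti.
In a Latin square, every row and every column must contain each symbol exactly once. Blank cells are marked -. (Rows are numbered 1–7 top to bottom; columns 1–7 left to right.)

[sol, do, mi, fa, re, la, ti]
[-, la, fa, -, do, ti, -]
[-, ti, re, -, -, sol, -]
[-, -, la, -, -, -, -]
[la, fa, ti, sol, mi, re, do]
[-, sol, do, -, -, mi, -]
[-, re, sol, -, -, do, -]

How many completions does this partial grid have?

10

Row 2, column 1: eliminating its row and column leaves {re, mi}.
Row 2, column 4: eliminating its row and column leaves {re, mi}.
Row 2, column 7: eliminating its row and column leaves {re, mi, sol}.
Row 3, column 1: eliminating its row and column leaves {do, mi, fa}.
Row 3, column 4: eliminating its row and column leaves {do, mi, la}.
Row 3, column 5: eliminating its row and column leaves {fa, la}.
Row 3, column 7: eliminating its row and column leaves {mi, fa, la}.
Row 4, column 1: eliminating its row and column leaves {do, re, mi, fa, ti}.
Row 4, column 2: eliminating its row and column leaves {mi}.
Row 4, column 4: eliminating its row and column leaves {do, re, mi, ti}.
Row 4, column 5: eliminating its row and column leaves {fa, sol, ti}.
Row 4, column 6: eliminating its row and column leaves {fa}.
Row 4, column 7: eliminating its row and column leaves {re, mi, fa, sol}.
Row 6, column 1: eliminating its row and column leaves {re, fa, ti}.
Row 6, column 4: eliminating its row and column leaves {re, la, ti}.
Row 6, column 5: eliminating its row and column leaves {fa, la, ti}.
Row 6, column 7: eliminating its row and column leaves {re, fa, la}.
Row 7, column 1: eliminating its row and column leaves {mi, fa, ti}.
Row 7, column 4: eliminating its row and column leaves {mi, la, ti}.
Row 7, column 5: eliminating its row and column leaves {fa, la, ti}.
Row 7, column 7: eliminating its row and column leaves {mi, fa, la}.
Enumerating the assignments across these blanks that avoid any row or column repeat gives 10 completions.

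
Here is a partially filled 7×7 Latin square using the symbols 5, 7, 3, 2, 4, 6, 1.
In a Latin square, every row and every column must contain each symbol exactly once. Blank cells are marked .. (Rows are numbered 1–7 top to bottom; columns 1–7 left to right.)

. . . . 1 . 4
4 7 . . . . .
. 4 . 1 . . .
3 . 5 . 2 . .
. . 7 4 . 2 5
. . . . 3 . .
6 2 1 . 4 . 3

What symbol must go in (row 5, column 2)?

Row 5, column 1: row 5 has {5, 7, 2, 4} and column 1 has {3, 4, 6}, leaving only 1.
Row 5, column 5: row 5 has {5, 7, 2, 4, 1} and column 5 has {3, 2, 4, 1}, leaving only 6.
Row 5 already has {5, 7, 2, 4, 6, 1} and column 2 already has {7, 2, 4}, so row 5, column 2 must be 3.

3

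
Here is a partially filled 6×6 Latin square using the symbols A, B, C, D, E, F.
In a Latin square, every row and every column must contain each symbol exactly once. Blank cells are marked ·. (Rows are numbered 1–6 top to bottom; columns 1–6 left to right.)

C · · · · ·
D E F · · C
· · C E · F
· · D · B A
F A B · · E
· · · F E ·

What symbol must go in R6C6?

Row 2, column 5: row 2 has {C, D, E, F} and column 5 has {B, E}, leaving only A.
Row 2, column 4: row 2 has {A, C, D, E, F} and column 4 has {E, F}, leaving only B.
Row 3, column 5: row 3 has {C, E, F} and column 5 has {A, B, E}, leaving only D.
Row 1, column 5: row 1 has {C} and column 5 has {A, B, D, E}, leaving only F.
Row 3, column 2: row 3 has {C, D, E, F} and column 2 has {A, E}, leaving only B.
Row 1, column 2: row 1 has {C, F} and column 2 has {A, B, E}, leaving only D.
Row 1, column 4: row 1 has {C, D, F} and column 4 has {B, E, F}, leaving only A.
Row 1, column 3: row 1 has {A, C, D, F} and column 3 has {B, C, D, F}, leaving only E.
Row 1, column 6: row 1 has {A, C, D, E, F} and column 6 has {A, C, E, F}, leaving only B.
Row 6 already has {E, F} and column 6 already has {A, B, C, E, F}, so row 6, column 6 must be D.

D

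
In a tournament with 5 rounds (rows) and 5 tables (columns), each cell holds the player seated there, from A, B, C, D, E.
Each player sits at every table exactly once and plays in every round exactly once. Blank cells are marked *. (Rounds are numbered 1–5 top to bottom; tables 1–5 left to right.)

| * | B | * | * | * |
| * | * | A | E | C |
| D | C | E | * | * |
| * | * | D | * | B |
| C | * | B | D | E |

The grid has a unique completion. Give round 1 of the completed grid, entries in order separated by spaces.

E B C A D

Round 1, table 3: round 1 has {B} and table 3 has {A, B, D, E}, leaving only C.
Round 1, table 4: round 1 has {B, C} and table 4 has {D, E}, leaving only A.
Round 1, table 1: round 1 has {A, B, C} and table 1 has {C, D}, leaving only E.
Round 1, table 5: round 1 has {A, B, C, E} and table 5 has {B, C, E}, leaving only D.
So round 1 reads: E B C A D.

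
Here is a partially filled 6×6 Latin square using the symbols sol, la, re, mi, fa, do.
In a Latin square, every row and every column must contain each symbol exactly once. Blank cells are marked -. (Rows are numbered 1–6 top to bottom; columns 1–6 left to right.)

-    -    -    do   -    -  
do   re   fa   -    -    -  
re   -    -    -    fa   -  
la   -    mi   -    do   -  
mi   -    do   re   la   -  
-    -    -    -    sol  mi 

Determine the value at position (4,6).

re

Row 2, column 5: row 2 has {re, fa, do} and column 5 has {sol, la, fa, do}, leaving only mi.
Row 1, column 5: row 1 has {do} and column 5 has {sol, la, mi, fa, do}, leaving only re.
Row 6, column 1: row 6 has {sol, mi} and column 1 has {la, re, mi, do}, leaving only fa.
Row 1, column 1: row 1 has {re, do} and column 1 has {la, re, mi, fa, do}, leaving only sol.
Row 1, column 3: row 1 has {sol, re, do} and column 3 has {mi, fa, do}, leaving only la.
Row 1, column 6: row 1 has {sol, la, re, do} and column 6 has {mi}, leaving only fa.
Row 1, column 2: row 1 has {sol, la, re, fa, do} and column 2 has {re}, leaving only mi.
Row 3, column 3: row 3 has {re, fa} and column 3 has {la, mi, fa, do}, leaving only sol.
Row 5, column 6: row 5 has {la, re, mi, do} and column 6 has {mi, fa}, leaving only sol.
Row 4 already has {la, mi, do} and column 6 already has {sol, mi, fa}, so row 4, column 6 must be re.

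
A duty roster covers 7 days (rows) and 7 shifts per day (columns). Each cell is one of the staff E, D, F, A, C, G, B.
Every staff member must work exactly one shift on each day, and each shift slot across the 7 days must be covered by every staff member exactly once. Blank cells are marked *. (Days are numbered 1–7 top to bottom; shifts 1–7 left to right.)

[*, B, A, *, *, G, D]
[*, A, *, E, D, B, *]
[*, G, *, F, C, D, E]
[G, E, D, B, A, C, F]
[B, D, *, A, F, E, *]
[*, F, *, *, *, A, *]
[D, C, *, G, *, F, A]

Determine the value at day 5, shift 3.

G

Day 1, shift 4: day 1 has {D, A, G, B} and shift 4 has {E, F, A, G, B}, leaving only C.
Day 1, shift 5: day 1 has {D, A, C, G, B} and shift 5 has {D, F, A, C}, leaving only E.
Day 1, shift 1: day 1 has {E, D, A, C, G, B} and shift 1 has {D, G, B}, leaving only F.
Day 2, shift 1: day 2 has {E, D, A, B} and shift 1 has {D, F, G, B}, leaving only C.
Day 2, shift 7: day 2 has {E, D, A, C, B} and shift 7 has {E, D, F, A}, leaving only G.
Day 2, shift 3: day 2 has {E, D, A, C, G, B} and shift 3 has {D, A}, leaving only F.
Day 3, shift 1: day 3 has {E, D, F, C, G} and shift 1 has {D, F, C, G, B}, leaving only A.
Day 3, shift 3: day 3 has {E, D, F, A, C, G} and shift 3 has {D, F, A}, leaving only B.
Day 5, shift 7: day 5 has {E, D, F, A, B} and shift 7 has {E, D, F, A, G}, leaving only C.
Day 5 already has {E, D, F, A, C, B} and shift 3 already has {D, F, A, B}, so day 5, shift 3 must be G.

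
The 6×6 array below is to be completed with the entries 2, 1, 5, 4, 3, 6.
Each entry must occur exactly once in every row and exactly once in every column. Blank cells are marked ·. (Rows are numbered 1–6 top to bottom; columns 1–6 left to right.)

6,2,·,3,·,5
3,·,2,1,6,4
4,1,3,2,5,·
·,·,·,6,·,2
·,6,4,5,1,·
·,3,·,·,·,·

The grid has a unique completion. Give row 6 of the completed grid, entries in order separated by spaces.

Row 6, column 4: row 6 has {3} and column 4 has {2, 1, 5, 3, 6}, leaving only 4.
Row 6, column 5: row 6 has {4, 3} and column 5 has {1, 5, 6}, leaving only 2.
Row 1, column 3: row 1 has {2, 5, 3, 6} and column 3 has {2, 4, 3}, leaving only 1.
Row 1, column 5: row 1 has {2, 1, 5, 3, 6} and column 5 has {2, 1, 5, 6}, leaving only 4.
Row 2, column 2: row 2 has {2, 1, 4, 3, 6} and column 2 has {2, 1, 3, 6}, leaving only 5.
Row 3, column 6: row 3 has {2, 1, 5, 4, 3} and column 6 has {2, 5, 4}, leaving only 6.
Row 6, column 6: row 6 has {2, 4, 3} and column 6 has {2, 5, 4, 6}, leaving only 1.
Row 6, column 1: row 6 has {2, 1, 4, 3} and column 1 has {4, 3, 6}, leaving only 5.
Row 6, column 3: row 6 has {2, 1, 5, 4, 3} and column 3 has {2, 1, 4, 3}, leaving only 6.
So row 6 reads: 5 3 6 4 2 1.

5 3 6 4 2 1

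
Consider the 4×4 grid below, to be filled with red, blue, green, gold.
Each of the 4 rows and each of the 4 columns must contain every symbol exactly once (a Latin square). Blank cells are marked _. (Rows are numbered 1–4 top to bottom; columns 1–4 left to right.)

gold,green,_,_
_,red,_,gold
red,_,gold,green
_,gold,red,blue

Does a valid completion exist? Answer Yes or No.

No row or column among the givens repeats a symbol, and propagating forced cells runs into no contradiction.
One valid completion exists (for instance, gold green blue red / blue red green gold / red blue gold green / green gold red blue).

Yes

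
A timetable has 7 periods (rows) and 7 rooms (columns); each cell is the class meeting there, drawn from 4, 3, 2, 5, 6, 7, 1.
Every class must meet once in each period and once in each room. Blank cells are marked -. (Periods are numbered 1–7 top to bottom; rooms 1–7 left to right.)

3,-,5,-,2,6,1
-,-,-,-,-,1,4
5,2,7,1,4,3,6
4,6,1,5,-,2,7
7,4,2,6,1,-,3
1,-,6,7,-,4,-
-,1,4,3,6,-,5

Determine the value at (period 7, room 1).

Period 7 already has {4, 3, 5, 6, 1} and room 1 already has {4, 3, 5, 7, 1}, so period 7, room 1 must be 2.

2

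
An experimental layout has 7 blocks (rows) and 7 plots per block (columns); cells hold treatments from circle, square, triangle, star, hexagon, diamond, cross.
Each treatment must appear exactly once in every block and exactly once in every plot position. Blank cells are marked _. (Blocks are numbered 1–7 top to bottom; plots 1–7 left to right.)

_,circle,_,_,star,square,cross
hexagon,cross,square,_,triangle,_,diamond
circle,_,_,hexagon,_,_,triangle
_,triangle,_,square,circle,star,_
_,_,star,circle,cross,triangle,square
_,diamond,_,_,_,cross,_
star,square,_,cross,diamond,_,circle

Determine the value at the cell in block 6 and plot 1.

Block 2, plot 4: block 2 has {square, triangle, hexagon, diamond, cross} and plot 4 has {circle, square, hexagon, cross}, leaving only star.
Block 2, plot 6: block 2 has {square, triangle, star, hexagon, diamond, cross} and plot 6 has {square, triangle, star, cross}, leaving only circle.
Block 3, plot 2: block 3 has {circle, triangle, hexagon} and plot 2 has {circle, square, triangle, diamond, cross}, leaving only star.
Block 3, plot 5: block 3 has {circle, triangle, star, hexagon} and plot 5 has {circle, triangle, star, diamond, cross}, leaving only square.
Block 3, plot 6: block 3 has {circle, square, triangle, star, hexagon} and plot 6 has {circle, square, triangle, star, cross}, leaving only diamond.
Block 3, plot 3: block 3 has {circle, square, triangle, star, hexagon, diamond} and plot 3 has {square, star}, leaving only cross.
Block 4, plot 7: block 4 has {circle, square, triangle, star} and plot 7 has {circle, square, triangle, diamond, cross}, leaving only hexagon.
Block 4, plot 3: block 4 has {circle, square, triangle, star, hexagon} and plot 3 has {square, star, cross}, leaving only diamond.
Block 4, plot 1: block 4 has {circle, square, triangle, star, hexagon, diamond} and plot 1 has {circle, star, hexagon}, leaving only cross.
Block 5, plot 1: block 5 has {circle, square, triangle, star, cross} and plot 1 has {circle, star, hexagon, cross}, leaving only diamond.
Block 1, plot 1: block 1 has {circle, square, star, cross} and plot 1 has {circle, star, hexagon, diamond, cross}, leaving only triangle.
Block 6 already has {diamond, cross} and plot 1 already has {circle, triangle, star, hexagon, diamond, cross}, so block 6, plot 1 must be square.

square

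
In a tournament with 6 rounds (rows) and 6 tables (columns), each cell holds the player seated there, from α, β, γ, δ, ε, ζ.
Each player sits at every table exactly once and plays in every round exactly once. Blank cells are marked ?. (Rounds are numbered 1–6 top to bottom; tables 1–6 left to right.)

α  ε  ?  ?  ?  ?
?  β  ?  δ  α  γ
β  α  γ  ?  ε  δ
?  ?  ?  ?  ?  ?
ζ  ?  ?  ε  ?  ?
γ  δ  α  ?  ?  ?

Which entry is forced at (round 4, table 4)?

Round 2, table 1: round 2 has {α, β, γ, δ} and table 1 has {α, β, γ, ζ}, leaving only ε.
Round 2, table 3: round 2 has {α, β, γ, δ, ε} and table 3 has {α, γ}, leaving only ζ.
Round 3, table 4: round 3 has {α, β, γ, δ, ε} and table 4 has {δ, ε}, leaving only ζ.
Round 4, table 1: round 4 has {} and table 1 has {α, β, γ, ε, ζ}, leaving only δ.
Round 5, table 2: round 5 has {ε, ζ} and table 2 has {α, β, δ, ε}, leaving only γ.
Round 4, table 2: round 4 has {δ} and table 2 has {α, β, γ, δ, ε}, leaving only ζ.
Round 6, table 4: round 6 has {α, γ, δ} and table 4 has {δ, ε, ζ}, leaving only β.
Round 1, table 4: round 1 has {α, ε} and table 4 has {β, δ, ε, ζ}, leaving only γ.
Round 4 already has {δ, ζ} and table 4 already has {β, γ, δ, ε, ζ}, so round 4, table 4 must be α.

α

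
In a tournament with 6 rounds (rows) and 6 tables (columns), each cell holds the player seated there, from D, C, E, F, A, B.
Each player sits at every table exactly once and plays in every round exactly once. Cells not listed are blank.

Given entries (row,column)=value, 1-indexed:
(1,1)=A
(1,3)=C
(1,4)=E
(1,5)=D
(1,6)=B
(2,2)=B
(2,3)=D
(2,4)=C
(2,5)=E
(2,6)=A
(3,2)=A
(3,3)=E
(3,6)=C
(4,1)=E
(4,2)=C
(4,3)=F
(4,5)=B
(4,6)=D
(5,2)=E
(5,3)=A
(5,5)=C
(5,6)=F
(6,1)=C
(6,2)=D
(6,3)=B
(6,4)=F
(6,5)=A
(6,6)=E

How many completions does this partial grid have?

Round 1, table 2: eliminating its round and table leaves {F}.
Round 2, table 1: eliminating its round and table leaves {F}.
Round 3, table 1: eliminating its round and table leaves {D, F, B}.
Round 3, table 4: eliminating its round and table leaves {D, B}.
Round 3, table 5: eliminating its round and table leaves {F}.
Round 4, table 4: eliminating its round and table leaves {A}.
Round 5, table 1: eliminating its round and table leaves {D, B}.
Round 5, table 4: eliminating its round and table leaves {D, B}.
Enumerating the assignments across these blanks that avoid any round or table repeat gives 2 completions.

2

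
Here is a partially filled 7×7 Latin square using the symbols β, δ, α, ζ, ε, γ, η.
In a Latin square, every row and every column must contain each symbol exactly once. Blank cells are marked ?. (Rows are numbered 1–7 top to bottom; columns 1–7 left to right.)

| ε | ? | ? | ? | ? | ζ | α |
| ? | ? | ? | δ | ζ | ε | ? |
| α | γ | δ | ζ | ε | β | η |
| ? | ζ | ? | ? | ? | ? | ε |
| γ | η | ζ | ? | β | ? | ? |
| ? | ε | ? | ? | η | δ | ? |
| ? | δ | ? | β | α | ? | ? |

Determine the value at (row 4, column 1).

Row 1, column 2: row 1 has {α, ζ, ε} and column 2 has {δ, ζ, ε, γ, η}, leaving only β.
Row 2, column 2: row 2 has {δ, ζ, ε} and column 2 has {β, δ, ζ, ε, γ, η}, leaving only α.
Row 5, column 6: row 5 has {β, ζ, γ, η} and column 6 has {β, δ, ζ, ε}, leaving only α.
Row 5, column 4: row 5 has {β, α, ζ, γ, η} and column 4 has {β, δ, ζ}, leaving only ε.
Row 5, column 7: row 5 has {β, α, ζ, ε, γ, η} and column 7 has {α, ε, η}, leaving only δ.
Row 4, column 1 is narrowed to {β, δ, η}.
If it were β, then row 7, column 1 would be left with no valid symbol.
If it were η, then row 4, column 6 would be left with no valid symbol.
So row 4, column 1 must be δ.

δ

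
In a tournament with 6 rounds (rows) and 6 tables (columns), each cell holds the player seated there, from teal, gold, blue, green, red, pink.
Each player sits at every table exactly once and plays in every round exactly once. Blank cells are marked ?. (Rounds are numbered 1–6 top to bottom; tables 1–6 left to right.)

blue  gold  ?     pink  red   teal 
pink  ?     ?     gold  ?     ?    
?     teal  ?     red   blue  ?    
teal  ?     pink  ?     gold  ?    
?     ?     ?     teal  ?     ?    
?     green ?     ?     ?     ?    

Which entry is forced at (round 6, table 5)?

Round 1, table 3: round 1 has {teal, gold, blue, red, pink} and table 3 has {pink}, leaving only green.
Round 3, table 3: round 3 has {teal, blue, red} and table 3 has {green, pink}, leaving only gold.
Round 3, table 1: round 3 has {teal, gold, blue, red} and table 1 has {teal, blue, pink}, leaving only green.
Round 3, table 6: round 3 has {teal, gold, blue, green, red} and table 6 has {teal}, leaving only pink.
Round 6, table 4: round 6 has {green} and table 4 has {teal, gold, red, pink}, leaving only blue.
Round 4, table 4: round 4 has {teal, gold, pink} and table 4 has {teal, gold, blue, red, pink}, leaving only green.
Round 6, table 5 is narrowed to {teal, pink}.
If it were teal, then round 4, table 2 would be left with no valid symbol.
So round 6, table 5 must be pink.

pink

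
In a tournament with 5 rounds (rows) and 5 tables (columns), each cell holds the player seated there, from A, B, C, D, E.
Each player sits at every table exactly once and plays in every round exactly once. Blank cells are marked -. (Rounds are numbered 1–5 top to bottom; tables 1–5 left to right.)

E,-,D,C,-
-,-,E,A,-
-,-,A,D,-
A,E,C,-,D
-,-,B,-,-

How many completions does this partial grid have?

3

Round 1, table 2: eliminating its round and table leaves {A, B}.
Round 1, table 5: eliminating its round and table leaves {A, B}.
Round 2, table 1: eliminating its round and table leaves {B, C, D}.
Round 2, table 2: eliminating its round and table leaves {B, C, D}.
Round 2, table 5: eliminating its round and table leaves {B, C}.
Round 3, table 1: eliminating its round and table leaves {B, C}.
Round 3, table 2: eliminating its round and table leaves {B, C}.
Round 3, table 5: eliminating its round and table leaves {B, C, E}.
Round 4, table 4: eliminating its round and table leaves {B}.
Round 5, table 1: eliminating its round and table leaves {C, D}.
Round 5, table 2: eliminating its round and table leaves {A, C, D}.
Round 5, table 4: eliminating its round and table leaves {E}.
Round 5, table 5: eliminating its round and table leaves {A, C, E}.
Enumerating the assignments across these blanks that avoid any round or table repeat gives 3 completions.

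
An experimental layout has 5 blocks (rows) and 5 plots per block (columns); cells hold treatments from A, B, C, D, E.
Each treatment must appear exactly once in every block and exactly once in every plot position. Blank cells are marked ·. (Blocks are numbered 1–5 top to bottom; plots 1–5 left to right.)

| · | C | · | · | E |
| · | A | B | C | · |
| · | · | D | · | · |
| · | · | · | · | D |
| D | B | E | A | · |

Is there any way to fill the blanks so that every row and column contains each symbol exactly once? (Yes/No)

No

Block 2, plot 5: block 2 together with plot 5 already contain {A, B, C, D, E} — every symbol — so nothing can go there. The grid has no valid completion.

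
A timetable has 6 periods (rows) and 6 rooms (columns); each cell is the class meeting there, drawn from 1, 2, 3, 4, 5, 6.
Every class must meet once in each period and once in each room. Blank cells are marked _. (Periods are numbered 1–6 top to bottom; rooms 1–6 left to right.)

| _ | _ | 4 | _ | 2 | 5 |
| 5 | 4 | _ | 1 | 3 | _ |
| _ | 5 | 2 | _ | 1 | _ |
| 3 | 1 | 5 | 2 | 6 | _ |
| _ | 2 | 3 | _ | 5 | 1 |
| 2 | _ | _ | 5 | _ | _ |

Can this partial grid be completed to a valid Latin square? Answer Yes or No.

Yes

No period or room among the givens repeats a symbol, and propagating forced cells runs into no contradiction.
One valid completion exists (for instance, 1 3 4 6 2 5 / 5 4 6 1 3 2 / 4 5 2 3 1 6 / 3 1 5 2 6 4 / 6 2 3 4 5 1 / 2 6 1 5 4 3).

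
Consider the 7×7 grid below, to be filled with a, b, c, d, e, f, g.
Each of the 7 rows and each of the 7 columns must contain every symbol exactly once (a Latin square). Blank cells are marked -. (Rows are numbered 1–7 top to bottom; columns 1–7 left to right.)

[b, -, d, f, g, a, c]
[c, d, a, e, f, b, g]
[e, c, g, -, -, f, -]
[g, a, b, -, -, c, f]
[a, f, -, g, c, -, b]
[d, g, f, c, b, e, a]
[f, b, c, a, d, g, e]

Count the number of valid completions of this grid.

1

Row 1, column 2: eliminating its row and column leaves {e}.
Row 3, column 4: eliminating its row and column leaves {b, d}.
Row 3, column 5: eliminating its row and column leaves {a}.
Row 3, column 7: eliminating its row and column leaves {d}.
Row 4, column 4: eliminating its row and column leaves {d}.
Row 4, column 5: eliminating its row and column leaves {e}.
Row 5, column 3: eliminating its row and column leaves {e}.
Row 5, column 6: eliminating its row and column leaves {d}.
Only one assignment across all blanks avoids any row or column repeat, giving 1 completion.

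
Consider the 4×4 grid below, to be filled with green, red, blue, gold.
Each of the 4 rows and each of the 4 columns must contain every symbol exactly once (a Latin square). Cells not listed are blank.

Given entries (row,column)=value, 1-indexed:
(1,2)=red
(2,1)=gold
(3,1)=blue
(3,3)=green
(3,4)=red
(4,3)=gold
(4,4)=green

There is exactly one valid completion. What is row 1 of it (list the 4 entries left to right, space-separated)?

green red blue gold

Row 1, column 1: row 1 has {red} and column 1 has {blue, gold}, leaving only green.
Row 1, column 3: row 1 has {green, red} and column 3 has {green, gold}, leaving only blue.
Row 1, column 4: row 1 has {green, red, blue} and column 4 has {green, red}, leaving only gold.
So row 1 reads: green red blue gold.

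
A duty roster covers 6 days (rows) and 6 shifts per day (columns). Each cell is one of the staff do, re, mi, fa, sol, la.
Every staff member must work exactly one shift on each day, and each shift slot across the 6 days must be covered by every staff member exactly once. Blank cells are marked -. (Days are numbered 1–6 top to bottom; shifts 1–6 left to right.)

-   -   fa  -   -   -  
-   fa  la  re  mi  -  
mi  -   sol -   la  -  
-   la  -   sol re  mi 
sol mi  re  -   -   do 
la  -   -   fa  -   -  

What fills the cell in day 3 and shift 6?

fa

Day 2, shift 1: day 2 has {re, mi, fa, la} and shift 1 has {mi, sol, la}, leaving only do.
Day 1, shift 1: day 1 has {fa} and shift 1 has {do, mi, sol, la}, leaving only re.
Day 2, shift 6: day 2 has {do, re, mi, fa, la} and shift 6 has {do, mi}, leaving only sol.
Day 1, shift 6: day 1 has {re, fa} and shift 6 has {do, mi, sol}, leaving only la.
Day 3, shift 4: day 3 has {mi, sol, la} and shift 4 has {re, fa, sol}, leaving only do.
Day 1, shift 4: day 1 has {re, fa, la} and shift 4 has {do, re, fa, sol}, leaving only mi.
Day 3, shift 2: day 3 has {do, mi, sol, la} and shift 2 has {mi, fa, la}, leaving only re.
Day 3 already has {do, re, mi, sol, la} and shift 6 already has {do, mi, sol, la}, so day 3, shift 6 must be fa.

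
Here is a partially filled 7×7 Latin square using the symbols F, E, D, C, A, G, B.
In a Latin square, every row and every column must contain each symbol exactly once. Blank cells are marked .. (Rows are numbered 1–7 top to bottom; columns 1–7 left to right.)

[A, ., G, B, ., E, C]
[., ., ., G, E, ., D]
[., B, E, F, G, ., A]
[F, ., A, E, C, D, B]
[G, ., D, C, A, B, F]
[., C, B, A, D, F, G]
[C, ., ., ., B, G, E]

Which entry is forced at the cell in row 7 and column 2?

A

Row 1, column 5: row 1 has {E, C, A, G, B} and column 5 has {E, D, C, A, G, B}, leaving only F.
Row 1, column 2: row 1 has {F, E, C, A, G, B} and column 2 has {C, B}, leaving only D.
Row 2, column 1: row 2 has {E, D, G} and column 1 has {F, C, A, G}, leaving only B.
Row 3, column 1: row 3 has {F, E, A, G, B} and column 1 has {F, C, A, G, B}, leaving only D.
Row 3, column 6: row 3 has {F, E, D, A, G, B} and column 6 has {F, E, D, G, B}, leaving only C.
Row 2, column 6: row 2 has {E, D, G, B} and column 6 has {F, E, D, C, G, B}, leaving only A.
Row 2, column 2: row 2 has {E, D, A, G, B} and column 2 has {D, C, B}, leaving only F.
Row 7 already has {E, C, G, B} and column 2 already has {F, D, C, B}, so row 7, column 2 must be A.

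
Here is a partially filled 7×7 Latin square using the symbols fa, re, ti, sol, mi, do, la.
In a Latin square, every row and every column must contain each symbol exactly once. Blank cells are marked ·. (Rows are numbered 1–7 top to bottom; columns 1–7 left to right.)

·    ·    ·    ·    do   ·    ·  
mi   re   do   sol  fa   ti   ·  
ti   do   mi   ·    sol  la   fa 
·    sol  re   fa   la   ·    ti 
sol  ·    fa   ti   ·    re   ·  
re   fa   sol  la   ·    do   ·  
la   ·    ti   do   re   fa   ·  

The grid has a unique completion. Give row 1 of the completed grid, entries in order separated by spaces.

fa ti la mi do sol re

Row 1, column 1: row 1 has {do} and column 1 has {re, ti, sol, mi, la}, leaving only fa.
Row 1, column 3: row 1 has {fa, do} and column 3 has {fa, re, ti, sol, mi, do}, leaving only la.
Row 2, column 7: row 2 has {fa, re, ti, sol, mi, do} and column 7 has {fa, ti}, leaving only la.
Row 3, column 4: row 3 has {fa, ti, sol, mi, do, la} and column 4 has {fa, ti, sol, do, la}, leaving only re.
Row 1, column 4: row 1 has {fa, do, la} and column 4 has {fa, re, ti, sol, do, la}, leaving only mi.
Row 1, column 2: row 1 has {fa, mi, do, la} and column 2 has {fa, re, sol, do}, leaving only ti.
Row 1, column 6: row 1 has {fa, ti, mi, do, la} and column 6 has {fa, re, ti, do, la}, leaving only sol.
Row 1, column 7: row 1 has {fa, ti, sol, mi, do, la} and column 7 has {fa, ti, la}, leaving only re.
So row 1 reads: fa ti la mi do sol re.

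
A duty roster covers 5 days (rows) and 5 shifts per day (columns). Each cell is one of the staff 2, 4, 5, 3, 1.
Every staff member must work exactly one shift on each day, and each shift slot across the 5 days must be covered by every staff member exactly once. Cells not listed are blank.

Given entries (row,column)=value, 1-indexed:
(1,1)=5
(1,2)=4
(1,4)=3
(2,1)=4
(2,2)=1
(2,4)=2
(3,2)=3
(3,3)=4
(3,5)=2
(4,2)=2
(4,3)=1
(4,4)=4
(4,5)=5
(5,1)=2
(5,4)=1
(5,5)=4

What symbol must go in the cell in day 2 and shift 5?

3

Day 2 already has {2, 4, 1} and shift 5 already has {2, 4, 5}, so day 2, shift 5 must be 3.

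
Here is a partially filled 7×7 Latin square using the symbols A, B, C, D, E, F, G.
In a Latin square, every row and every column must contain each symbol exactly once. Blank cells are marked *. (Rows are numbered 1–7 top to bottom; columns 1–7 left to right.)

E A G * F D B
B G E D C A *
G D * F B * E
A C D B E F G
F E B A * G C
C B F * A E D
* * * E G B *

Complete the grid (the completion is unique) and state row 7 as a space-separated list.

Row 7, column 1: row 7 has {B, E, G} and column 1 has {A, B, C, E, F, G}, leaving only D.
Row 7, column 2: row 7 has {B, D, E, G} and column 2 has {A, B, C, D, E, G}, leaving only F.
Row 7, column 7: row 7 has {B, D, E, F, G} and column 7 has {B, C, D, E, G}, leaving only A.
Row 7, column 3: row 7 has {A, B, D, E, F, G} and column 3 has {B, D, E, F, G}, leaving only C.
So row 7 reads: D F C E G B A.

D F C E G B A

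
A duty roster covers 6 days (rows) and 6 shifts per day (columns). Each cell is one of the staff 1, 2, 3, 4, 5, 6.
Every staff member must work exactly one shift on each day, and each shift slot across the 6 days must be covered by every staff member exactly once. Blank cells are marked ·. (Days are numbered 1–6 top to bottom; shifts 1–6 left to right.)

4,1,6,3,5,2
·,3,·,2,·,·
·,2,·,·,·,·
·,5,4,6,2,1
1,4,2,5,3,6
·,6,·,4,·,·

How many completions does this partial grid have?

Day 2, shift 1: eliminating its day and shift leaves {5, 6}.
Day 2, shift 3: eliminating its day and shift leaves {1, 5}.
Day 2, shift 5: eliminating its day and shift leaves {1, 4, 6}.
Day 2, shift 6: eliminating its day and shift leaves {4, 5}.
Day 3, shift 1: eliminating its day and shift leaves {3, 5, 6}.
Day 3, shift 3: eliminating its day and shift leaves {1, 3, 5}.
Day 3, shift 4: eliminating its day and shift leaves {1}.
Day 3, shift 5: eliminating its day and shift leaves {1, 4, 6}.
Day 3, shift 6: eliminating its day and shift leaves {3, 4, 5}.
Day 4, shift 1: eliminating its day and shift leaves {3}.
Day 6, shift 1: eliminating its day and shift leaves {2, 3, 5}.
Day 6, shift 3: eliminating its day and shift leaves {1, 3, 5}.
Day 6, shift 5: eliminating its day and shift leaves {1}.
Day 6, shift 6: eliminating its day and shift leaves {3, 5}.
Enumerating the assignments across these blanks that avoid any day or shift repeat gives 3 completions.

3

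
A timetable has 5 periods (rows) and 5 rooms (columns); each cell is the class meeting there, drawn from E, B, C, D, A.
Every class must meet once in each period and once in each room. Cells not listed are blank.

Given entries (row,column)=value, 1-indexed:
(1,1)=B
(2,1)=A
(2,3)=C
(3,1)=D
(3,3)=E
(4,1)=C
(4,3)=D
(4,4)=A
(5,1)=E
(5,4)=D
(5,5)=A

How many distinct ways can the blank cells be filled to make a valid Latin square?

3

Period 1, room 2: eliminating its period and room leaves {E, C, D, A}.
Period 1, room 3: eliminating its period and room leaves {A}.
Period 1, room 4: eliminating its period and room leaves {E, C}.
Period 1, room 5: eliminating its period and room leaves {E, C, D}.
Period 2, room 2: eliminating its period and room leaves {E, B, D}.
Period 2, room 4: eliminating its period and room leaves {E, B}.
Period 2, room 5: eliminating its period and room leaves {E, B, D}.
Period 3, room 2: eliminating its period and room leaves {B, C, A}.
Period 3, room 4: eliminating its period and room leaves {B, C}.
Period 3, room 5: eliminating its period and room leaves {B, C}.
Period 4, room 2: eliminating its period and room leaves {E, B}.
Period 4, room 5: eliminating its period and room leaves {E, B}.
Period 5, room 2: eliminating its period and room leaves {B, C}.
Period 5, room 3: eliminating its period and room leaves {B}.
Enumerating the assignments across these blanks that avoid any period or room repeat gives 3 completions.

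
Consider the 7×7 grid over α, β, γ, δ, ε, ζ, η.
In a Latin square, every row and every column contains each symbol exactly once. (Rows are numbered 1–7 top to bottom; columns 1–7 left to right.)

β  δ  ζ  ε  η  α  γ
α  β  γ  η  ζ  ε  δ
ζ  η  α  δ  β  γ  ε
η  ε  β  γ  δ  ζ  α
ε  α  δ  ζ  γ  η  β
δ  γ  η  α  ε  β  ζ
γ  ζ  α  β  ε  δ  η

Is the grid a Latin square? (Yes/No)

No

Every row is a permutation, but column 5 contains ε twice (at rows 6 and 7).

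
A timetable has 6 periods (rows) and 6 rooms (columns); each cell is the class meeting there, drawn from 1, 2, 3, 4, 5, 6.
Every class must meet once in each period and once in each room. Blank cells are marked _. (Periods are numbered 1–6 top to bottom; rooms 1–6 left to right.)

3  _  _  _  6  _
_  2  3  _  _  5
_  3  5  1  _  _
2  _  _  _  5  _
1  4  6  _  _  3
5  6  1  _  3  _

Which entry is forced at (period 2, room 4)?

6

Period 4, room 2: period 4 has {2, 5} and room 2 has {2, 3, 4, 6}, leaving only 1.
Period 1, room 2: period 1 has {3, 6} and room 2 has {1, 2, 3, 4, 6}, leaving only 5.
Period 4, room 3: period 4 has {1, 2, 5} and room 3 has {1, 3, 5, 6}, leaving only 4.
Period 1, room 3: period 1 has {3, 5, 6} and room 3 has {1, 3, 4, 5, 6}, leaving only 2.
Period 1, room 4: period 1 has {2, 3, 5, 6} and room 4 has {1}, leaving only 4.
Period 2 already has {2, 3, 5} and room 4 already has {1, 4}, so period 2, room 4 must be 6.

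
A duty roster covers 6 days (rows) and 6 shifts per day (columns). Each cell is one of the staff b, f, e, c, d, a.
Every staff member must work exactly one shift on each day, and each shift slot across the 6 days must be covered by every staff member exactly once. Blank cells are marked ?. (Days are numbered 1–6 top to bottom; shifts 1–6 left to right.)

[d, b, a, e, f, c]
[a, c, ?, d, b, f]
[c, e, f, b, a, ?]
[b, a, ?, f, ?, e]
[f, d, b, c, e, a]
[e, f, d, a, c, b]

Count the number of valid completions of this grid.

1

Day 2, shift 3: eliminating its day and shift leaves {e}.
Day 3, shift 6: eliminating its day and shift leaves {d}.
Day 4, shift 3: eliminating its day and shift leaves {c}.
Day 4, shift 5: eliminating its day and shift leaves {d}.
Only one assignment across all blanks avoids any day or shift repeat, giving 1 completion.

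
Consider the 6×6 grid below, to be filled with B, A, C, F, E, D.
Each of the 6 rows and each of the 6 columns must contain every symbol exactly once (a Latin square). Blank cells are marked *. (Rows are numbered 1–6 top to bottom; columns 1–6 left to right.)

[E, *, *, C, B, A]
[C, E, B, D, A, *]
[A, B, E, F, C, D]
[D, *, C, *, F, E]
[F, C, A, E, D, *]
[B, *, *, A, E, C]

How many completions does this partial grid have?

Row 1, column 2: eliminating its row and column leaves {F, D}.
Row 1, column 3: eliminating its row and column leaves {F, D}.
Row 2, column 6: eliminating its row and column leaves {F}.
Row 4, column 2: eliminating its row and column leaves {A}.
Row 4, column 4: eliminating its row and column leaves {B}.
Row 5, column 6: eliminating its row and column leaves {B}.
Row 6, column 2: eliminating its row and column leaves {F, D}.
Row 6, column 3: eliminating its row and column leaves {F, D}.
Enumerating the assignments across these blanks that avoid any row or column repeat gives 2 completions.

2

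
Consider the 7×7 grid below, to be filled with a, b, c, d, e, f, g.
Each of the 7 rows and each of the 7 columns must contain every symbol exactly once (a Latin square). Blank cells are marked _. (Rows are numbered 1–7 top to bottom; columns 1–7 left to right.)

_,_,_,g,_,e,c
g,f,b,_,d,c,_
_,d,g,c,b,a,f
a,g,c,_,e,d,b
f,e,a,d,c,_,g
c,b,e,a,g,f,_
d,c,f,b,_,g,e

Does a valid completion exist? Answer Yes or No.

Yes

No row or column among the givens repeats a symbol, and propagating forced cells runs into no contradiction.
One valid completion exists (for instance, b a d g f e c / g f b e d c a / e d g c b a f / a g c f e d b / f e a d c b g / c b e a g f d / d c f b a g e).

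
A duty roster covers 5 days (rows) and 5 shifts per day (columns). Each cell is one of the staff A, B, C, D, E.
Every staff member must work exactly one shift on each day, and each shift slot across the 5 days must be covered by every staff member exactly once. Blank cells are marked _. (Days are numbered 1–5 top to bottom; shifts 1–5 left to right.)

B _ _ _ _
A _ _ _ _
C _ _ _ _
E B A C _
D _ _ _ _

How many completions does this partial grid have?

Day 1, shift 2: eliminating its day and shift leaves {A, C, D, E}.
Day 1, shift 3: eliminating its day and shift leaves {C, D, E}.
Day 1, shift 4: eliminating its day and shift leaves {A, D, E}.
Day 1, shift 5: eliminating its day and shift leaves {A, C, D, E}.
Day 2, shift 2: eliminating its day and shift leaves {C, D, E}.
Day 2, shift 3: eliminating its day and shift leaves {B, C, D, E}.
Day 2, shift 4: eliminating its day and shift leaves {B, D, E}.
Day 2, shift 5: eliminating its day and shift leaves {B, C, D, E}.
Day 3, shift 2: eliminating its day and shift leaves {A, D, E}.
Day 3, shift 3: eliminating its day and shift leaves {B, D, E}.
Day 3, shift 4: eliminating its day and shift leaves {A, B, D, E}.
Day 3, shift 5: eliminating its day and shift leaves {A, B, D, E}.
Day 4, shift 5: eliminating its day and shift leaves {D}.
Day 5, shift 2: eliminating its day and shift leaves {A, C, E}.
Day 5, shift 3: eliminating its day and shift leaves {B, C, E}.
Day 5, shift 4: eliminating its day and shift leaves {A, B, E}.
Day 5, shift 5: eliminating its day and shift leaves {A, B, C, E}.
Enumerating the assignments across these blanks that avoid any day or shift repeat gives 56 completions.

56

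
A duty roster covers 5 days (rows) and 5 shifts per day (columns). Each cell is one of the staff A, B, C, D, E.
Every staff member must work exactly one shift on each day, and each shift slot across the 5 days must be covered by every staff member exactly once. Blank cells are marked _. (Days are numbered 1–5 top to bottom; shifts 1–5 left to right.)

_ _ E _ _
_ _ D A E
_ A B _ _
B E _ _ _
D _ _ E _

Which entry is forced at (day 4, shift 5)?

A

Day 2, shift 1: day 2 has {A, D, E} and shift 1 has {B, D}, leaving only C.
Day 1, shift 1: day 1 has {E} and shift 1 has {B, C, D}, leaving only A.
Day 2, shift 2: day 2 has {A, C, D, E} and shift 2 has {A, E}, leaving only B.
Day 3, shift 1: day 3 has {A, B} and shift 1 has {A, B, C, D}, leaving only E.
Day 5, shift 2: day 5 has {D, E} and shift 2 has {A, B, E}, leaving only C.
Day 1, shift 2: day 1 has {A, E} and shift 2 has {A, B, C, E}, leaving only D.
Day 5, shift 3: day 5 has {C, D, E} and shift 3 has {B, D, E}, leaving only A.
Day 4, shift 3: day 4 has {B, E} and shift 3 has {A, B, D, E}, leaving only C.
Day 4, shift 4: day 4 has {B, C, E} and shift 4 has {A, E}, leaving only D.
Day 4 already has {B, C, D, E} and shift 5 already has {E}, so day 4, shift 5 must be A.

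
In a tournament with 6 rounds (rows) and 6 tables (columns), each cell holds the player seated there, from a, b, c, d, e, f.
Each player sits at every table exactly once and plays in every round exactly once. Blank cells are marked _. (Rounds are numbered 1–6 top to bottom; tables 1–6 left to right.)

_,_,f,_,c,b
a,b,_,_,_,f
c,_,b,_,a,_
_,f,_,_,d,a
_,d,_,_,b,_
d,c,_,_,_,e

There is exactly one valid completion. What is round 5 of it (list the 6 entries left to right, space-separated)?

Round 5, table 6: round 5 has {b, d} and table 6 has {a, b, e, f}, leaving only c.
Round 1, table 1: round 1 has {b, c, f} and table 1 has {a, c, d}, leaving only e.
Round 5, table 1: round 5 has {b, c, d} and table 1 has {a, c, d, e}, leaving only f.
Round 1, table 2: round 1 has {b, c, e, f} and table 2 has {b, c, d, f}, leaving only a.
Round 1, table 4: round 1 has {a, b, c, e, f} and table 4 has {}, leaving only d.
Round 2, table 5: round 2 has {a, b, f} and table 5 has {a, b, c, d}, leaving only e.
Round 2, table 4: round 2 has {a, b, e, f} and table 4 has {d}, leaving only c.
Round 2, table 3: round 2 has {a, b, c, e, f} and table 3 has {b, f}, leaving only d.
Round 3, table 2: round 3 has {a, b, c} and table 2 has {a, b, c, d, f}, leaving only e.
Round 3, table 4: round 3 has {a, b, c, e} and table 4 has {c, d}, leaving only f.
Round 3, table 6: round 3 has {a, b, c, e, f} and table 6 has {a, b, c, e, f}, leaving only d.
Round 4, table 1: round 4 has {a, d, f} and table 1 has {a, c, d, e, f}, leaving only b.
Round 4, table 4: round 4 has {a, b, d, f} and table 4 has {c, d, f}, leaving only e.
Round 5, table 4: round 5 has {b, c, d, f} and table 4 has {c, d, e, f}, leaving only a.
Round 5, table 3: round 5 has {a, b, c, d, f} and table 3 has {b, d, f}, leaving only e.
So round 5 reads: f d e a b c.

f d e a b c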